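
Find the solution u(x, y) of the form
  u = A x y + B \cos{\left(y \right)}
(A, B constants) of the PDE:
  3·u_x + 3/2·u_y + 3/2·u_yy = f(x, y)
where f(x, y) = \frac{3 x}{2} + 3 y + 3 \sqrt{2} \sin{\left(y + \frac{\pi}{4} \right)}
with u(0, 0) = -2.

Answer: u(x, y) = x y - 2 \cos{\left(y \right)}

Derivation:
Substitute the ansatz u = A x y + B \cos{\left(y \right)} into the left-hand side.
Derivatives of the ansatz:
  u_x = A y
  u_y = A x - B \sin{\left(y \right)}
  u_yy = - B \cos{\left(y \right)}
Term by term:
  3·u_x = 3 A y
  3/2·u_y = \frac{3 A x}{2} - \frac{3 B \sin{\left(y \right)}}{2}
  3/2·u_yy = - \frac{3 B \cos{\left(y \right)}}{2}
So the left-hand side equals
  \frac{3 A x}{2} + 3 A y - \frac{3 B \sin{\left(y \right)}}{2} - \frac{3 B \cos{\left(y \right)}}{2}
This must equal f(x, y) identically; expanded, f = \frac{3 x}{2} + 3 y + 3 \sin{\left(y \right)} + 3 \cos{\left(y \right)}.
Matching coefficients of the independent functions:
  [x]:  \frac{3 A}{2} = \frac{3}{2}
  [y]:  3 A = 3
  [\sin{\left(y \right)}, \cos{\left(y \right)}]:  - \frac{3 B}{2} = 3
Solving: A = 1, B = -2.
Check against the point condition:
  u(0, 0) = -2  ⟹  B = -2  ✓
Hence u(x, y) = x y - 2 \cos{\left(y \right)}.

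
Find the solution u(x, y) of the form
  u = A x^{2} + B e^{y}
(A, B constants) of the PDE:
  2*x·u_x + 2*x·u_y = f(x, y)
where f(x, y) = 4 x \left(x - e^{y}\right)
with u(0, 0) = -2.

Answer: u(x, y) = x^{2} - 2 e^{y}

Derivation:
Substitute the ansatz u = A x^{2} + B e^{y} into the left-hand side.
Derivatives of the ansatz:
  u_x = 2 A x
  u_y = B e^{y}
Term by term:
  2*x·u_x = 4 A x^{2}
  2*x·u_y = 2 B x e^{y}
So the left-hand side equals
  4 A x^{2} + 2 B x e^{y}
This must equal f(x, y) identically; expanded, f = 4 x^{2} - 4 x e^{y}.
Matching coefficients of the independent functions:
  [x^{2}]:  4 A = 4
  [x e^{y}]:  2 B = -4
Solving: A = 1, B = -2.
Check against the point condition:
  u(0, 0) = -2  ⟹  B = -2  ✓
Hence u(x, y) = x^{2} - 2 e^{y}.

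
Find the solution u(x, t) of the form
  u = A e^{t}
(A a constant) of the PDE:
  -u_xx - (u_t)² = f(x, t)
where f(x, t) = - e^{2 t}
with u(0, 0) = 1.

Substitute the ansatz u = A e^{t} into the left-hand side.
Derivatives of the ansatz:
  u_xx = 0
  u_t = A e^{t}
Term by term:
  -u_xx = 0
  -(u_t)² = - A^{2} e^{2 t}
So the left-hand side equals
  - A^{2} e^{2 t}
This must equal f(x, t) = - e^{2 t} identically.
Matching coefficients of the independent functions:
  [e^{2 t}]:  - A^{2} = -1
These equations allow (A) = (-1) or (1).
Impose the point condition(s):
  u(0, 0) = 1  ⟹  A = 1
Only A = 1 satisfies everything.
Hence u(x, t) = e^{t}.

Answer: u(x, t) = e^{t}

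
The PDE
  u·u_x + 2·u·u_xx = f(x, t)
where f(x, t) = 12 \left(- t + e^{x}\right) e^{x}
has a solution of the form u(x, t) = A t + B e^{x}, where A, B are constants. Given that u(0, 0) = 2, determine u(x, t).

Substitute the ansatz u = A t + B e^{x} into the left-hand side.
Derivatives of the ansatz:
  u_x = B e^{x}
  u_xx = B e^{x}
Term by term:
  u·u_x = A B t e^{x} + B^{2} e^{2 x}
  2·u·u_xx = 2 A B t e^{x} + 2 B^{2} e^{2 x}
So the left-hand side equals
  3 A B t e^{x} + 3 B^{2} e^{2 x}
This must equal f(x, t) identically; expanded, f = - 12 t e^{x} + 12 e^{2 x}.
Matching coefficients of the independent functions:
  [t e^{x}]:  3 A B = -12
  [e^{2 x}]:  3 B^{2} = 12
These equations allow (A, B) = (-2, 2) or (2, -2).
Impose the point condition(s):
  u(0, 0) = 2  ⟹  B = 2
Only A = -2, B = 2 satisfies everything.
Hence u(x, t) = - 2 t + 2 e^{x}.

Answer: u(x, t) = - 2 t + 2 e^{x}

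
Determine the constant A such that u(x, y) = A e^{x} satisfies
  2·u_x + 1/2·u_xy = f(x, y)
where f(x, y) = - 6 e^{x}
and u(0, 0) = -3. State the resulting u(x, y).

Substitute the ansatz u = A e^{x} into the left-hand side.
Derivatives of the ansatz:
  u_x = A e^{x}
  u_xy = 0
Term by term:
  2·u_x = 2 A e^{x}
  1/2·u_xy = 0
So the left-hand side equals
  2 A e^{x}
This must equal f(x, y) = - 6 e^{x} identically.
Matching coefficients of the independent functions:
  [e^{x}]:  2 A = -6
Solving: A = -3.
Check against the point condition:
  u(0, 0) = -3  ⟹  A = -3  ✓
Hence u(x, y) = - 3 e^{x}.

Answer: u(x, y) = - 3 e^{x}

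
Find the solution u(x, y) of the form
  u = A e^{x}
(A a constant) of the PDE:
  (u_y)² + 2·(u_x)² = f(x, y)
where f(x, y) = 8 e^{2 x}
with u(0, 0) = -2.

Substitute the ansatz u = A e^{x} into the left-hand side.
Derivatives of the ansatz:
  u_y = 0
  u_x = A e^{x}
Term by term:
  (u_y)² = 0
  2·(u_x)² = 2 A^{2} e^{2 x}
So the left-hand side equals
  2 A^{2} e^{2 x}
This must equal f(x, y) = 8 e^{2 x} identically.
Matching coefficients of the independent functions:
  [e^{2 x}]:  2 A^{2} = 8
These equations allow (A) = (-2) or (2).
Impose the point condition(s):
  u(0, 0) = -2  ⟹  A = -2
Only A = -2 satisfies everything.
Hence u(x, y) = - 2 e^{x}.

Answer: u(x, y) = - 2 e^{x}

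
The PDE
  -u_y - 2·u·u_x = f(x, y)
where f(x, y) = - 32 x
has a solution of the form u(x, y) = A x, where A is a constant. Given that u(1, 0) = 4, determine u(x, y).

Substitute the ansatz u = A x into the left-hand side.
Derivatives of the ansatz:
  u_y = 0
  u_x = A
Term by term:
  -u_y = 0
  -2·u·u_x = - 2 A^{2} x
So the left-hand side equals
  - 2 A^{2} x
This must equal f(x, y) = - 32 x identically.
Matching coefficients of the independent functions:
  [x]:  - 2 A^{2} = -32
These equations allow (A) = (-4) or (4).
Impose the point condition(s):
  u(1, 0) = 4  ⟹  A = 4
Only A = 4 satisfies everything.
Hence u(x, y) = 4 x.

Answer: u(x, y) = 4 x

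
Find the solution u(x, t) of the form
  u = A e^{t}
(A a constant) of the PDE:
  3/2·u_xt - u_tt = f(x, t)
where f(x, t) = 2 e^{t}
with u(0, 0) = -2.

Substitute the ansatz u = A e^{t} into the left-hand side.
Derivatives of the ansatz:
  u_xt = 0
  u_tt = A e^{t}
Term by term:
  3/2·u_xt = 0
  -u_tt = - A e^{t}
So the left-hand side equals
  - A e^{t}
This must equal f(x, t) = 2 e^{t} identically.
Matching coefficients of the independent functions:
  [e^{t}]:  - A = 2
Solving: A = -2.
Check against the point condition:
  u(0, 0) = -2  ⟹  A = -2  ✓
Hence u(x, t) = - 2 e^{t}.

Answer: u(x, t) = - 2 e^{t}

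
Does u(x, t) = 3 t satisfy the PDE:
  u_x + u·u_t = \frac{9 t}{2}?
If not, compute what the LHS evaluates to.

Answer: No, the LHS evaluates to 9 t

Derivation:
Evaluate each term of the left-hand side for u = 3 t.
Derivatives:
  u_x = 0
  u_t = 3
Terms:
  u_x = 0
  u·u_t = 9 t
Sum: LHS = 9 t
Given right-hand side: \frac{9 t}{2}. Difference LHS − RHS = \frac{9 t}{2} ≠ 0, so u is not a solution.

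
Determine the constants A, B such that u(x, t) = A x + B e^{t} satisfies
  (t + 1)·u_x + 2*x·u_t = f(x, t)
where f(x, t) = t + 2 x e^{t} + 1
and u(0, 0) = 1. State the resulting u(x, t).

Answer: u(x, t) = x + e^{t}

Derivation:
Substitute the ansatz u = A x + B e^{t} into the left-hand side.
Derivatives of the ansatz:
  u_x = A
  u_t = B e^{t}
Term by term:
  (t + 1)·u_x = A t + A
  2*x·u_t = 2 B x e^{t}
So the left-hand side equals
  A t + A + 2 B x e^{t}
This must equal f(x, t) = t + 2 x e^{t} + 1 identically.
Matching coefficients of the independent functions:
  [constant term, t]:  A = 1
  [x e^{t}]:  2 B = 2
Solving: A = 1, B = 1.
Check against the point condition:
  u(0, 0) = 1  ⟹  B = 1  ✓
Hence u(x, t) = x + e^{t}.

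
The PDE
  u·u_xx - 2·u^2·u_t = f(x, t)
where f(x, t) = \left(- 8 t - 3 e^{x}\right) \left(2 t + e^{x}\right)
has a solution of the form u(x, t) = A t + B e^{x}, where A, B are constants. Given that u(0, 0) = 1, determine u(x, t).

Answer: u(x, t) = 2 t + e^{x}

Derivation:
Substitute the ansatz u = A t + B e^{x} into the left-hand side.
Derivatives of the ansatz:
  u_xx = B e^{x}
  u_t = A
Term by term:
  u·u_xx = A B t e^{x} + B^{2} e^{2 x}
  -2·u^2·u_t = - 2 A^{3} t^{2} - 4 A^{2} B t e^{x} - 2 A B^{2} e^{2 x}
So the left-hand side equals
  - 2 A^{3} t^{2} - 4 A^{2} B t e^{x} - 2 A B^{2} e^{2 x} + A B t e^{x} + B^{2} e^{2 x}
This must equal f(x, t) identically; expanded, f = - 16 t^{2} - 14 t e^{x} - 3 e^{2 x}.
Matching coefficients of the independent functions:
  [t^{2}]:  - 2 A^{3} = -16
  [t e^{x}]:  - 4 A^{2} B + A B = -14
  [e^{2 x}]:  - 2 A B^{2} + B^{2} = -3
Solving: A = 2, B = 1.
Check against the point condition:
  u(0, 0) = 1  ⟹  B = 1  ✓
Hence u(x, t) = 2 t + e^{x}.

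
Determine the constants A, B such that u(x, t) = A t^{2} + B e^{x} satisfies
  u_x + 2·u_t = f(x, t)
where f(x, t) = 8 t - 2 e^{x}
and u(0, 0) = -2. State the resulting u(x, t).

Answer: u(x, t) = 2 t^{2} - 2 e^{x}

Derivation:
Substitute the ansatz u = A t^{2} + B e^{x} into the left-hand side.
Derivatives of the ansatz:
  u_x = B e^{x}
  u_t = 2 A t
Term by term:
  u_x = B e^{x}
  2·u_t = 4 A t
So the left-hand side equals
  4 A t + B e^{x}
This must equal f(x, t) = 8 t - 2 e^{x} identically.
Matching coefficients of the independent functions:
  [t]:  4 A = 8
  [e^{x}]:  B = -2
Solving: A = 2, B = -2.
Check against the point condition:
  u(0, 0) = -2  ⟹  B = -2  ✓
Hence u(x, t) = 2 t^{2} - 2 e^{x}.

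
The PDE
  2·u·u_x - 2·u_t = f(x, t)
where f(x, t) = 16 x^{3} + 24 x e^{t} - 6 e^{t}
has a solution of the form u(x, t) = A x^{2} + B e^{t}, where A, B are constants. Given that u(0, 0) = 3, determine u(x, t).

Substitute the ansatz u = A x^{2} + B e^{t} into the left-hand side.
Derivatives of the ansatz:
  u_x = 2 A x
  u_t = B e^{t}
Term by term:
  2·u·u_x = 4 A^{2} x^{3} + 4 A B x e^{t}
  -2·u_t = - 2 B e^{t}
So the left-hand side equals
  4 A^{2} x^{3} + 4 A B x e^{t} - 2 B e^{t}
This must equal f(x, t) = 16 x^{3} + 24 x e^{t} - 6 e^{t} identically.
Matching coefficients of the independent functions:
  [x^{3}]:  4 A^{2} = 16
  [x e^{t}]:  4 A B = 24
  [e^{t}]:  - 2 B = -6
Solving: A = 2, B = 3.
Check against the point condition:
  u(0, 0) = 3  ⟹  B = 3  ✓
Hence u(x, t) = 2 x^{2} + 3 e^{t}.

Answer: u(x, t) = 2 x^{2} + 3 e^{t}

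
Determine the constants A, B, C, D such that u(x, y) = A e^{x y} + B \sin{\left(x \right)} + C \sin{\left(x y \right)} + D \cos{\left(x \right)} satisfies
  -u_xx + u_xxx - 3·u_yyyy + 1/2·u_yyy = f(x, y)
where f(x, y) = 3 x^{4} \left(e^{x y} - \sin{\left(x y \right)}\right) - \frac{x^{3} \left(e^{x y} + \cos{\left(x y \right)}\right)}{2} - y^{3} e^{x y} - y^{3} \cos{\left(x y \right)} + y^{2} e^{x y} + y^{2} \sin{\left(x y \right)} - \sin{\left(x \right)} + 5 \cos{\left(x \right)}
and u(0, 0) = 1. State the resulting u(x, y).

Answer: u(x, y) = - e^{x y} - 3 \sin{\left(x \right)} + \sin{\left(x y \right)} + 2 \cos{\left(x \right)}

Derivation:
Substitute the ansatz u = A e^{x y} + B \sin{\left(x \right)} + C \sin{\left(x y \right)} + D \cos{\left(x \right)} into the left-hand side.
Derivatives of the ansatz:
  u_xx = A y^{2} e^{x y} - B \sin{\left(x \right)} - C y^{2} \sin{\left(x y \right)} - D \cos{\left(x \right)}
  u_xxx = A y^{3} e^{x y} - B \cos{\left(x \right)} - C y^{3} \cos{\left(x y \right)} + D \sin{\left(x \right)}
  u_yyyy = A x^{4} e^{x y} + C x^{4} \sin{\left(x y \right)}
  u_yyy = A x^{3} e^{x y} - C x^{3} \cos{\left(x y \right)}
Term by term:
  -u_xx = - A y^{2} e^{x y} + B \sin{\left(x \right)} + C y^{2} \sin{\left(x y \right)} + D \cos{\left(x \right)}
  u_xxx = A y^{3} e^{x y} - B \cos{\left(x \right)} - C y^{3} \cos{\left(x y \right)} + D \sin{\left(x \right)}
  -3·u_yyyy = - 3 A x^{4} e^{x y} - 3 C x^{4} \sin{\left(x y \right)}
  1/2·u_yyy = \frac{A x^{3} e^{x y}}{2} - \frac{C x^{3} \cos{\left(x y \right)}}{2}
So the left-hand side equals
  - 3 A x^{4} e^{x y} + \frac{A x^{3} e^{x y}}{2} + A y^{3} e^{x y} - A y^{2} e^{x y} + B \sin{\left(x \right)} - B \cos{\left(x \right)} - 3 C x^{4} \sin{\left(x y \right)} - \frac{C x^{3} \cos{\left(x y \right)}}{2} - C y^{3} \cos{\left(x y \right)} + C y^{2} \sin{\left(x y \right)} + D \sin{\left(x \right)} + D \cos{\left(x \right)}
This must equal f(x, y) identically; expanded, f = 3 x^{4} e^{x y} - 3 x^{4} \sin{\left(x y \right)} - \frac{x^{3} e^{x y}}{2} - \frac{x^{3} \cos{\left(x y \right)}}{2} - y^{3} e^{x y} - y^{3} \cos{\left(x y \right)} + y^{2} e^{x y} + y^{2} \sin{\left(x y \right)} - \sin{\left(x \right)} + 5 \cos{\left(x \right)}.
Matching coefficients of the independent functions:
  [x^{3} e^{x y}]:  \frac{A}{2} = - \frac{1}{2}
  [x^{3} \cos{\left(x y \right)}]:  - \frac{C}{2} = - \frac{1}{2}
  [x^{4} e^{x y}]:  - 3 A = 3
  [x^{4} \sin{\left(x y \right)}]:  - 3 C = -3
  [y^{2} e^{x y}]:  - A = 1
  [y^{2} \sin{\left(x y \right)}]:  C = 1
  [y^{3} e^{x y}]:  A = -1
  [y^{3} \cos{\left(x y \right)}]:  - C = -1
  [\sin{\left(x \right)}]:  B + D = -1
  [\cos{\left(x \right)}]:  - B + D = 5
Solving: A = -1, B = -3, C = 1, D = 2.
Check against the point condition:
  u(0, 0) = 1  ⟹  A + D = 1  ✓
Hence u(x, y) = - e^{x y} - 3 \sin{\left(x \right)} + \sin{\left(x y \right)} + 2 \cos{\left(x \right)}.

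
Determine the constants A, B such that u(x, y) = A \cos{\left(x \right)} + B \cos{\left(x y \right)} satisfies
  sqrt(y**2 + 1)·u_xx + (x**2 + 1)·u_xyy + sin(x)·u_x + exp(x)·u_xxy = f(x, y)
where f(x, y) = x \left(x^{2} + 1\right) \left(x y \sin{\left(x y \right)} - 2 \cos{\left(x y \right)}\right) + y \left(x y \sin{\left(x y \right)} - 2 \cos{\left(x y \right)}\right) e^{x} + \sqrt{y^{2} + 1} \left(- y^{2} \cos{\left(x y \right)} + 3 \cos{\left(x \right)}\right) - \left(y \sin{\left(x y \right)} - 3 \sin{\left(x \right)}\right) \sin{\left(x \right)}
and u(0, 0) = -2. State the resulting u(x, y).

Substitute the ansatz u = A \cos{\left(x \right)} + B \cos{\left(x y \right)} into the left-hand side.
Derivatives of the ansatz:
  u_xx = - A \cos{\left(x \right)} - B y^{2} \cos{\left(x y \right)}
  u_xyy = B x^{2} y \sin{\left(x y \right)} - 2 B x \cos{\left(x y \right)}
  u_x = - A \sin{\left(x \right)} - B y \sin{\left(x y \right)}
  u_xxy = B x y^{2} \sin{\left(x y \right)} - 2 B y \cos{\left(x y \right)}
Term by term:
  sqrt(y**2 + 1)·u_xx = - A \sqrt{y^{2} + 1} \cos{\left(x \right)} - B y^{2} \sqrt{y^{2} + 1} \cos{\left(x y \right)}
  (x**2 + 1)·u_xyy = B x^{4} y \sin{\left(x y \right)} - 2 B x^{3} \cos{\left(x y \right)} + B x^{2} y \sin{\left(x y \right)} - 2 B x \cos{\left(x y \right)}
  sin(x)·u_x = - A \sin^{2}{\left(x \right)} - B y \sin{\left(x \right)} \sin{\left(x y \right)}
  exp(x)·u_xxy = B x y^{2} e^{x} \sin{\left(x y \right)} - 2 B y e^{x} \cos{\left(x y \right)}
So the left-hand side equals
  - A \sqrt{y^{2} + 1} \cos{\left(x \right)} - A \sin^{2}{\left(x \right)} + B x^{4} y \sin{\left(x y \right)} - 2 B x^{3} \cos{\left(x y \right)} + B x^{2} y \sin{\left(x y \right)} + B x y^{2} e^{x} \sin{\left(x y \right)} - 2 B x \cos{\left(x y \right)} - B y^{2} \sqrt{y^{2} + 1} \cos{\left(x y \right)} - 2 B y e^{x} \cos{\left(x y \right)} - B y \sin{\left(x \right)} \sin{\left(x y \right)}
This must equal f(x, y) identically; expanded, f = x^{4} y \sin{\left(x y \right)} - 2 x^{3} \cos{\left(x y \right)} + x^{2} y \sin{\left(x y \right)} + x y^{2} e^{x} \sin{\left(x y \right)} - 2 x \cos{\left(x y \right)} - y^{2} \sqrt{y^{2} + 1} \cos{\left(x y \right)} - 2 y e^{x} \cos{\left(x y \right)} - y \sin{\left(x \right)} \sin{\left(x y \right)} + 3 \sqrt{y^{2} + 1} \cos{\left(x \right)} + 3 \sin^{2}{\left(x \right)}.
Matching coefficients of the independent functions:
  [x \cos{\left(x y \right)}, x^{3} \cos{\left(x y \right)}, y e^{x} \cos{\left(x y \right)}]:  - 2 B = -2
  [\sqrt{y^{2} + 1} \cos{\left(x \right)}, \sin^{2}{\left(x \right)}]:  - A = 3
  [x^{2} y \sin{\left(x y \right)}, x^{4} y \sin{\left(x y \right)}, x y^{2} e^{x} \sin{\left(x y \right)}]:  B = 1
  [y \sin{\left(x \right)} \sin{\left(x y \right)}, y^{2} \sqrt{y^{2} + 1} \cos{\left(x y \right)}]:  - B = -1
Solving: A = -3, B = 1.
Check against the point condition:
  u(0, 0) = -2  ⟹  A + B = -2  ✓
Hence u(x, y) = - 3 \cos{\left(x \right)} + \cos{\left(x y \right)}.

Answer: u(x, y) = - 3 \cos{\left(x \right)} + \cos{\left(x y \right)}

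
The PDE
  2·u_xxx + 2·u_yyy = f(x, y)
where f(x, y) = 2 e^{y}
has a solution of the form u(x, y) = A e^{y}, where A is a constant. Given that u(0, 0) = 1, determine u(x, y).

Substitute the ansatz u = A e^{y} into the left-hand side.
Derivatives of the ansatz:
  u_xxx = 0
  u_yyy = A e^{y}
Term by term:
  2·u_xxx = 0
  2·u_yyy = 2 A e^{y}
So the left-hand side equals
  2 A e^{y}
This must equal f(x, y) = 2 e^{y} identically.
Matching coefficients of the independent functions:
  [e^{y}]:  2 A = 2
Solving: A = 1.
Check against the point condition:
  u(0, 0) = 1  ⟹  A = 1  ✓
Hence u(x, y) = e^{y}.

Answer: u(x, y) = e^{y}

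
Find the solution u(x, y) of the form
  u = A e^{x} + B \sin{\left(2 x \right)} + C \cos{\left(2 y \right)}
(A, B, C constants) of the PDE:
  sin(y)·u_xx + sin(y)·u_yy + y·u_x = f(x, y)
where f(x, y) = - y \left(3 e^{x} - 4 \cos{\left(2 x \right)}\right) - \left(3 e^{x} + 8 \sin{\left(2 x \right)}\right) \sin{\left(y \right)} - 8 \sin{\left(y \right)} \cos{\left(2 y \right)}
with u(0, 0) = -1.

Substitute the ansatz u = A e^{x} + B \sin{\left(2 x \right)} + C \cos{\left(2 y \right)} into the left-hand side.
Derivatives of the ansatz:
  u_xx = A e^{x} - 4 B \sin{\left(2 x \right)}
  u_yy = - 4 C \cos{\left(2 y \right)}
  u_x = A e^{x} + 2 B \cos{\left(2 x \right)}
Term by term:
  sin(y)·u_xx = A e^{x} \sin{\left(y \right)} - 4 B \sin{\left(2 x \right)} \sin{\left(y \right)}
  sin(y)·u_yy = - 4 C \sin{\left(y \right)} \cos{\left(2 y \right)}
  y·u_x = A y e^{x} + 2 B y \cos{\left(2 x \right)}
So the left-hand side equals
  A y e^{x} + A e^{x} \sin{\left(y \right)} + 2 B y \cos{\left(2 x \right)} - 4 B \sin{\left(2 x \right)} \sin{\left(y \right)} - 4 C \sin{\left(y \right)} \cos{\left(2 y \right)}
This must equal f(x, y) identically; expanded, f = - 3 y e^{x} + 4 y \cos{\left(2 x \right)} - 3 e^{x} \sin{\left(y \right)} - 8 \sin{\left(2 x \right)} \sin{\left(y \right)} - 8 \sin{\left(y \right)} \cos{\left(2 y \right)}.
Matching coefficients of the independent functions:
  [y e^{x}, e^{x} \sin{\left(y \right)}]:  A = -3
  [y \cos{\left(2 x \right)}]:  2 B = 4
  [\sin{\left(2 x \right)} \sin{\left(y \right)}]:  - 4 B = -8
  [\sin{\left(y \right)} \cos{\left(2 y \right)}]:  - 4 C = -8
Solving: A = -3, B = 2, C = 2.
Check against the point condition:
  u(0, 0) = -1  ⟹  A + C = -1  ✓
Hence u(x, y) = - 3 e^{x} + 2 \sin{\left(2 x \right)} + 2 \cos{\left(2 y \right)}.

Answer: u(x, y) = - 3 e^{x} + 2 \sin{\left(2 x \right)} + 2 \cos{\left(2 y \right)}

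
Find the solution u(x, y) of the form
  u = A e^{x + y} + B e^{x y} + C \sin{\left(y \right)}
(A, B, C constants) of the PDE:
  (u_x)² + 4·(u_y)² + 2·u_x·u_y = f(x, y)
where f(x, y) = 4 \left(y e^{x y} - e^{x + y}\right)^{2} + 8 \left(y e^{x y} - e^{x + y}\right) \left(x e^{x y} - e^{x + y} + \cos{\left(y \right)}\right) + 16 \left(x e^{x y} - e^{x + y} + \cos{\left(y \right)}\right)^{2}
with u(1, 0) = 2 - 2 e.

Answer: u(x, y) = 2 e^{x y} - 2 e^{x + y} + 2 \sin{\left(y \right)}

Derivation:
Substitute the ansatz u = A e^{x + y} + B e^{x y} + C \sin{\left(y \right)} into the left-hand side.
Derivatives of the ansatz:
  u_x = A e^{x} e^{y} + B y e^{x y}
  u_y = A e^{x} e^{y} + B x e^{x y} + C \cos{\left(y \right)}
Term by term:
  (u_x)² = A^{2} e^{2 x} e^{2 y} + 2 A B y e^{x} e^{y} e^{x y} + B^{2} y^{2} e^{2 x y}
  4·(u_y)² = 4 A^{2} e^{2 x} e^{2 y} + 8 A B x e^{x} e^{y} e^{x y} + 8 A C e^{x} e^{y} \cos{\left(y \right)} + 4 B^{2} x^{2} e^{2 x y} + 8 B C x e^{x y} \cos{\left(y \right)} + 4 C^{2} \cos^{2}{\left(y \right)}
  2·u_x·u_y = 2 A^{2} e^{2 x} e^{2 y} + 2 A B x e^{x} e^{y} e^{x y} + 2 A B y e^{x} e^{y} e^{x y} + 2 A C e^{x} e^{y} \cos{\left(y \right)} + 2 B^{2} x y e^{2 x y} + 2 B C y e^{x y} \cos{\left(y \right)}
So the left-hand side equals
  7 A^{2} e^{2 x} e^{2 y} + 10 A B x e^{x} e^{y} e^{x y} + 4 A B y e^{x} e^{y} e^{x y} + 10 A C e^{x} e^{y} \cos{\left(y \right)} + 4 B^{2} x^{2} e^{2 x y} + 2 B^{2} x y e^{2 x y} + B^{2} y^{2} e^{2 x y} + 8 B C x e^{x y} \cos{\left(y \right)} + 2 B C y e^{x y} \cos{\left(y \right)} + 4 C^{2} \cos^{2}{\left(y \right)}
This must equal f(x, y) identically; expanded, f = 16 x^{2} e^{2 x y} + 8 x y e^{2 x y} - 40 x e^{x} e^{y} e^{x y} + 32 x e^{x y} \cos{\left(y \right)} + 4 y^{2} e^{2 x y} - 16 y e^{x} e^{y} e^{x y} + 8 y e^{x y} \cos{\left(y \right)} + 28 e^{2 x} e^{2 y} - 40 e^{x} e^{y} \cos{\left(y \right)} + 16 \cos^{2}{\left(y \right)}.
Matching coefficients of the independent functions:
  [x^{2} e^{2 x y}]:  4 B^{2} = 16
  [y^{2} e^{2 x y}]:  B^{2} = 4
  [e^{2 x} e^{2 y}]:  7 A^{2} = 28
  [x y e^{2 x y}]:  2 B^{2} = 8
  [x e^{x y} \cos{\left(y \right)}]:  8 B C = 32
  [y e^{x y} \cos{\left(y \right)}]:  2 B C = 8
  [e^{x} e^{y} \cos{\left(y \right)}]:  10 A C = -40
  [x e^{x} e^{y} e^{x y}]:  10 A B = -40
  [y e^{x} e^{y} e^{x y}]:  4 A B = -16
  [\cos^{2}{\left(y \right)}]:  4 C^{2} = 16
These equations allow (A, B, C) = (-2, 2, 2) or (2, -2, -2).
Impose the point condition(s):
  u(1, 0) = 2 - 2 e  ⟹  e A + B = 2 - 2 e
Only A = -2, B = 2, C = 2 satisfies everything.
Hence u(x, y) = 2 e^{x y} - 2 e^{x + y} + 2 \sin{\left(y \right)}.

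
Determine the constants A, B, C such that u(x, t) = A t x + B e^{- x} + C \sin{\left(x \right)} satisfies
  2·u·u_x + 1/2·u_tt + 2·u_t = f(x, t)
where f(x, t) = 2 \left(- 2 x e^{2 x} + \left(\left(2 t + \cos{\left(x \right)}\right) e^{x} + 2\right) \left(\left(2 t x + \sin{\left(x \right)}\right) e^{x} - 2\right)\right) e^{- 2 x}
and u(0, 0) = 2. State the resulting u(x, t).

Substitute the ansatz u = A t x + B e^{- x} + C \sin{\left(x \right)} into the left-hand side.
Derivatives of the ansatz:
  u_x = A t - B e^{- x} + C \cos{\left(x \right)}
  u_tt = 0
  u_t = A x
Term by term:
  2·u·u_x = 2 A^{2} t^{2} x - 2 A B t x e^{- x} + 2 A B t e^{- x} + 2 A C t x \cos{\left(x \right)} + 2 A C t \sin{\left(x \right)} - 2 B^{2} e^{- 2 x} - 2 B C e^{- x} \sin{\left(x \right)} + 2 B C e^{- x} \cos{\left(x \right)} + 2 C^{2} \sin{\left(x \right)} \cos{\left(x \right)}
  1/2·u_tt = 0
  2·u_t = 2 A x
So the left-hand side equals
  2 A^{2} t^{2} x - 2 A B t x e^{- x} + 2 A B t e^{- x} + 2 A C t x \cos{\left(x \right)} + 2 A C t \sin{\left(x \right)} + 2 A x - 2 B^{2} e^{- 2 x} - 2 B C e^{- x} \sin{\left(x \right)} + 2 B C e^{- x} \cos{\left(x \right)} + 2 C^{2} \sin{\left(x \right)} \cos{\left(x \right)}
This must equal f(x, t) identically; expanded, f = 8 t^{2} x + 4 t x \cos{\left(x \right)} + 8 t x e^{- x} + 4 t \sin{\left(x \right)} - 8 t e^{- x} - 4 x + 2 \sin{\left(x \right)} \cos{\left(x \right)} + 4 e^{- x} \sin{\left(x \right)} - 4 e^{- x} \cos{\left(x \right)} - 8 e^{- 2 x}.
Matching coefficients of the independent functions:
  [x]:  2 A = -4
  [t e^{- x}]:  2 A B = -8
  [t \sin{\left(x \right)}, t x \cos{\left(x \right)}]:  2 A C = 4
  [t^{2} x]:  2 A^{2} = 8
  [e^{- x} \sin{\left(x \right)}]:  - 2 B C = 4
  [e^{- x} \cos{\left(x \right)}]:  2 B C = -4
  [\sin{\left(x \right)} \cos{\left(x \right)}]:  2 C^{2} = 2
  [t x e^{- x}]:  - 2 A B = 8
  [e^{- 2 x}]:  - 2 B^{2} = -8
Solving: A = -2, B = 2, C = -1.
Check against the point condition:
  u(0, 0) = 2  ⟹  B = 2  ✓
Hence u(x, t) = - 2 t x - \sin{\left(x \right)} + 2 e^{- x}.

Answer: u(x, t) = - 2 t x - \sin{\left(x \right)} + 2 e^{- x}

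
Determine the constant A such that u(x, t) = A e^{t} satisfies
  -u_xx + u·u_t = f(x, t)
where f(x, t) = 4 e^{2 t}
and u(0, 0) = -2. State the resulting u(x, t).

Answer: u(x, t) = - 2 e^{t}

Derivation:
Substitute the ansatz u = A e^{t} into the left-hand side.
Derivatives of the ansatz:
  u_xx = 0
  u_t = A e^{t}
Term by term:
  -u_xx = 0
  u·u_t = A^{2} e^{2 t}
So the left-hand side equals
  A^{2} e^{2 t}
This must equal f(x, t) = 4 e^{2 t} identically.
Matching coefficients of the independent functions:
  [e^{2 t}]:  A^{2} = 4
These equations allow (A) = (-2) or (2).
Impose the point condition(s):
  u(0, 0) = -2  ⟹  A = -2
Only A = -2 satisfies everything.
Hence u(x, t) = - 2 e^{t}.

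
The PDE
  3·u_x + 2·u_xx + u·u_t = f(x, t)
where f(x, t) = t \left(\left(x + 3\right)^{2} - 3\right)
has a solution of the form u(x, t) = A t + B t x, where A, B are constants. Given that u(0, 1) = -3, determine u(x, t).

Substitute the ansatz u = A t + B t x into the left-hand side.
Derivatives of the ansatz:
  u_x = B t
  u_xx = 0
  u_t = A + B x
Term by term:
  3·u_x = 3 B t
  2·u_xx = 0
  u·u_t = A^{2} t + 2 A B t x + B^{2} t x^{2}
So the left-hand side equals
  A^{2} t + 2 A B t x + B^{2} t x^{2} + 3 B t
This must equal f(x, t) identically; expanded, f = t x^{2} + 6 t x + 6 t.
Matching coefficients of the independent functions:
  [t]:  A^{2} + 3 B = 6
  [t x]:  2 A B = 6
  [t x^{2}]:  B^{2} = 1
Solving: A = -3, B = -1.
Check against the point condition:
  u(0, 1) = -3  ⟹  A = -3  ✓
Hence u(x, t) = - t x - 3 t.

Answer: u(x, t) = - t x - 3 t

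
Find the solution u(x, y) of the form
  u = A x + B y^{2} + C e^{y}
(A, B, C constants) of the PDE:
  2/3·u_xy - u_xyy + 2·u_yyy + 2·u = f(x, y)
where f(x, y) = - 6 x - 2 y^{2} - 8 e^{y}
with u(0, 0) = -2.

Substitute the ansatz u = A x + B y^{2} + C e^{y} into the left-hand side.
Derivatives of the ansatz:
  u_xy = 0
  u_xyy = 0
  u_yyy = C e^{y}
Term by term:
  2/3·u_xy = 0
  -u_xyy = 0
  2·u_yyy = 2 C e^{y}
  2·u = 2 A x + 2 B y^{2} + 2 C e^{y}
So the left-hand side equals
  2 A x + 2 B y^{2} + 4 C e^{y}
This must equal f(x, y) = - 6 x - 2 y^{2} - 8 e^{y} identically.
Matching coefficients of the independent functions:
  [x]:  2 A = -6
  [y^{2}]:  2 B = -2
  [e^{y}]:  4 C = -8
Solving: A = -3, B = -1, C = -2.
Check against the point condition:
  u(0, 0) = -2  ⟹  C = -2  ✓
Hence u(x, y) = - 3 x - y^{2} - 2 e^{y}.

Answer: u(x, y) = - 3 x - y^{2} - 2 e^{y}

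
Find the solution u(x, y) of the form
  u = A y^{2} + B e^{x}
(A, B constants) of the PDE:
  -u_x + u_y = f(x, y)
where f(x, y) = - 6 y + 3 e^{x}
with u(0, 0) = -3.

Substitute the ansatz u = A y^{2} + B e^{x} into the left-hand side.
Derivatives of the ansatz:
  u_x = B e^{x}
  u_y = 2 A y
Term by term:
  -u_x = - B e^{x}
  u_y = 2 A y
So the left-hand side equals
  2 A y - B e^{x}
This must equal f(x, y) = - 6 y + 3 e^{x} identically.
Matching coefficients of the independent functions:
  [y]:  2 A = -6
  [e^{x}]:  - B = 3
Solving: A = -3, B = -3.
Check against the point condition:
  u(0, 0) = -3  ⟹  B = -3  ✓
Hence u(x, y) = - 3 y^{2} - 3 e^{x}.

Answer: u(x, y) = - 3 y^{2} - 3 e^{x}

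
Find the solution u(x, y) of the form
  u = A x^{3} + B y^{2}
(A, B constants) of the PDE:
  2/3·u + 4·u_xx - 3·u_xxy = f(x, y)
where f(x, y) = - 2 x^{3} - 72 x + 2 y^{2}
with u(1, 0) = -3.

Substitute the ansatz u = A x^{3} + B y^{2} into the left-hand side.
Derivatives of the ansatz:
  u_xx = 6 A x
  u_xxy = 0
Term by term:
  2/3·u = \frac{2 A x^{3}}{3} + \frac{2 B y^{2}}{3}
  4·u_xx = 24 A x
  -3·u_xxy = 0
So the left-hand side equals
  \frac{2 A x^{3}}{3} + 24 A x + \frac{2 B y^{2}}{3}
This must equal f(x, y) = - 2 x^{3} - 72 x + 2 y^{2} identically.
Matching coefficients of the independent functions:
  [x]:  24 A = -72
  [x^{3}]:  \frac{2 A}{3} = -2
  [y^{2}]:  \frac{2 B}{3} = 2
Solving: A = -3, B = 3.
Check against the point condition:
  u(1, 0) = -3  ⟹  A = -3  ✓
Hence u(x, y) = - 3 x^{3} + 3 y^{2}.

Answer: u(x, y) = - 3 x^{3} + 3 y^{2}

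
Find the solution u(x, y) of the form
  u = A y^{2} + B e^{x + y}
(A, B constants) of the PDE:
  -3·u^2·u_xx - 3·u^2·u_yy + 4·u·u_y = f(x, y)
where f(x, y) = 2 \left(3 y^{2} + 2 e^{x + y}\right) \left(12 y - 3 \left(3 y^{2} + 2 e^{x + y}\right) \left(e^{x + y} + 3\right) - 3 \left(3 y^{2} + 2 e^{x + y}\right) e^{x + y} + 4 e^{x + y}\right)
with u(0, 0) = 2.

Answer: u(x, y) = 3 y^{2} + 2 e^{x + y}

Derivation:
Substitute the ansatz u = A y^{2} + B e^{x + y} into the left-hand side.
Derivatives of the ansatz:
  u_xx = B e^{x} e^{y}
  u_yy = 2 A + B e^{x} e^{y}
  u_y = 2 A y + B e^{x} e^{y}
Term by term:
  -3·u^2·u_xx = - 3 A^{2} B y^{4} e^{x} e^{y} - 6 A B^{2} y^{2} e^{2 x} e^{2 y} - 3 B^{3} e^{3 x} e^{3 y}
  -3·u^2·u_yy = - 6 A^{3} y^{4} - 3 A^{2} B y^{4} e^{x} e^{y} - 12 A^{2} B y^{2} e^{x} e^{y} - 6 A B^{2} y^{2} e^{2 x} e^{2 y} - 6 A B^{2} e^{2 x} e^{2 y} - 3 B^{3} e^{3 x} e^{3 y}
  4·u·u_y = 8 A^{2} y^{3} + 4 A B y^{2} e^{x} e^{y} + 8 A B y e^{x} e^{y} + 4 B^{2} e^{2 x} e^{2 y}
So the left-hand side equals
  - 6 A^{3} y^{4} - 6 A^{2} B y^{4} e^{x} e^{y} - 12 A^{2} B y^{2} e^{x} e^{y} + 8 A^{2} y^{3} - 12 A B^{2} y^{2} e^{2 x} e^{2 y} - 6 A B^{2} e^{2 x} e^{2 y} + 4 A B y^{2} e^{x} e^{y} + 8 A B y e^{x} e^{y} - 6 B^{3} e^{3 x} e^{3 y} + 4 B^{2} e^{2 x} e^{2 y}
This must equal f(x, y) identically; expanded, f = - 108 y^{4} e^{x} e^{y} - 162 y^{4} + 72 y^{3} - 144 y^{2} e^{2 x} e^{2 y} - 192 y^{2} e^{x} e^{y} + 48 y e^{x} e^{y} - 48 e^{3 x} e^{3 y} - 56 e^{2 x} e^{2 y}.
Matching coefficients of the independent functions:
  [y^{3}]:  8 A^{2} = 72
  [y^{4}]:  - 6 A^{3} = -162
  [e^{2 x} e^{2 y}]:  - 6 A B^{2} + 4 B^{2} = -56
  [e^{3 x} e^{3 y}]:  - 6 B^{3} = -48
  [y e^{x} e^{y}]:  8 A B = 48
  [y^{2} e^{x} e^{y}]:  - 12 A^{2} B + 4 A B = -192
  [y^{2} e^{2 x} e^{2 y}]:  - 12 A B^{2} = -144
  [y^{4} e^{x} e^{y}]:  - 6 A^{2} B = -108
Solving: A = 3, B = 2.
Check against the point condition:
  u(0, 0) = 2  ⟹  B = 2  ✓
Hence u(x, y) = 3 y^{2} + 2 e^{x + y}.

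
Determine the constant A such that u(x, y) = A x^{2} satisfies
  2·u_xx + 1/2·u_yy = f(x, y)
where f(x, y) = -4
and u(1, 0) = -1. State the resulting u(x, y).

Substitute the ansatz u = A x^{2} into the left-hand side.
Derivatives of the ansatz:
  u_xx = 2 A
  u_yy = 0
Term by term:
  2·u_xx = 4 A
  1/2·u_yy = 0
So the left-hand side equals
  4 A
This must equal f(x, y) = -4 identically.
Matching coefficients of the independent functions:
  [constant term]:  4 A = -4
Solving: A = -1.
Check against the point condition:
  u(1, 0) = -1  ⟹  A = -1  ✓
Hence u(x, y) = - x^{2}.

Answer: u(x, y) = - x^{2}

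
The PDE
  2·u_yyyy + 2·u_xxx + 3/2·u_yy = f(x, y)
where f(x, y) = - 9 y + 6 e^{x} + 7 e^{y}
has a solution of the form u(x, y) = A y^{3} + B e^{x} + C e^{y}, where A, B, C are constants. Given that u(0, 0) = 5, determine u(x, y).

Substitute the ansatz u = A y^{3} + B e^{x} + C e^{y} into the left-hand side.
Derivatives of the ansatz:
  u_yyyy = C e^{y}
  u_xxx = B e^{x}
  u_yy = 6 A y + C e^{y}
Term by term:
  2·u_yyyy = 2 C e^{y}
  2·u_xxx = 2 B e^{x}
  3/2·u_yy = 9 A y + \frac{3 C e^{y}}{2}
So the left-hand side equals
  9 A y + 2 B e^{x} + \frac{7 C e^{y}}{2}
This must equal f(x, y) = - 9 y + 6 e^{x} + 7 e^{y} identically.
Matching coefficients of the independent functions:
  [y]:  9 A = -9
  [e^{x}]:  2 B = 6
  [e^{y}]:  \frac{7 C}{2} = 7
Solving: A = -1, B = 3, C = 2.
Check against the point condition:
  u(0, 0) = 5  ⟹  B + C = 5  ✓
Hence u(x, y) = - y^{3} + 3 e^{x} + 2 e^{y}.

Answer: u(x, y) = - y^{3} + 3 e^{x} + 2 e^{y}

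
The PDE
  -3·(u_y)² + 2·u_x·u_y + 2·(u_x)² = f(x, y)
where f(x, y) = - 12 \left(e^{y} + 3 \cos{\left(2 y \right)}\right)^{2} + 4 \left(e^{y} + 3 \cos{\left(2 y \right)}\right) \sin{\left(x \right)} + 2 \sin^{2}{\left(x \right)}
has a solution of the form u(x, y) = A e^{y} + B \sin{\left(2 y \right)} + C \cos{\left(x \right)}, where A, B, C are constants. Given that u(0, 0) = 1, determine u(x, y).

Answer: u(x, y) = 2 e^{y} + 3 \sin{\left(2 y \right)} - \cos{\left(x \right)}

Derivation:
Substitute the ansatz u = A e^{y} + B \sin{\left(2 y \right)} + C \cos{\left(x \right)} into the left-hand side.
Derivatives of the ansatz:
  u_y = A e^{y} + 2 B \cos{\left(2 y \right)}
  u_x = - C \sin{\left(x \right)}
Term by term:
  -3·(u_y)² = - 3 A^{2} e^{2 y} - 12 A B e^{y} \cos{\left(2 y \right)} - 12 B^{2} \cos^{2}{\left(2 y \right)}
  2·u_x·u_y = - 2 A C e^{y} \sin{\left(x \right)} - 4 B C \sin{\left(x \right)} \cos{\left(2 y \right)}
  2·(u_x)² = 2 C^{2} \sin^{2}{\left(x \right)}
So the left-hand side equals
  - 3 A^{2} e^{2 y} - 12 A B e^{y} \cos{\left(2 y \right)} - 2 A C e^{y} \sin{\left(x \right)} - 12 B^{2} \cos^{2}{\left(2 y \right)} - 4 B C \sin{\left(x \right)} \cos{\left(2 y \right)} + 2 C^{2} \sin^{2}{\left(x \right)}
This must equal f(x, y) identically; expanded, f = - 12 e^{2 y} + 4 e^{y} \sin{\left(x \right)} - 72 e^{y} \cos{\left(2 y \right)} + 2 \sin^{2}{\left(x \right)} + 12 \sin{\left(x \right)} \cos{\left(2 y \right)} - 108 \cos^{2}{\left(2 y \right)}.
Matching coefficients of the independent functions:
  [e^{y} \sin{\left(x \right)}]:  - 2 A C = 4
  [e^{y} \cos{\left(2 y \right)}]:  - 12 A B = -72
  [\sin{\left(x \right)} \cos{\left(2 y \right)}]:  - 4 B C = 12
  [e^{2 y}]:  - 3 A^{2} = -12
  [\sin^{2}{\left(x \right)}]:  2 C^{2} = 2
  [\cos^{2}{\left(2 y \right)}]:  - 12 B^{2} = -108
These equations allow (A, B, C) = (-2, -3, 1) or (2, 3, -1).
Impose the point condition(s):
  u(0, 0) = 1  ⟹  A + C = 1
Only A = 2, B = 3, C = -1 satisfies everything.
Hence u(x, y) = 2 e^{y} + 3 \sin{\left(2 y \right)} - \cos{\left(x \right)}.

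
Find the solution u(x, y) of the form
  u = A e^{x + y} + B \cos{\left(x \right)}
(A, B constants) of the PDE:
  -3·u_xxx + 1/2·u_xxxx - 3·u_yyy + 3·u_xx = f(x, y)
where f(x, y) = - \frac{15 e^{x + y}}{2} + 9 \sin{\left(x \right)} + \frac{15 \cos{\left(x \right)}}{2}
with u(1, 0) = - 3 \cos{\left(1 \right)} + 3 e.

Substitute the ansatz u = A e^{x + y} + B \cos{\left(x \right)} into the left-hand side.
Derivatives of the ansatz:
  u_xxx = A e^{x} e^{y} + B \sin{\left(x \right)}
  u_xxxx = A e^{x} e^{y} + B \cos{\left(x \right)}
  u_yyy = A e^{x} e^{y}
  u_xx = A e^{x} e^{y} - B \cos{\left(x \right)}
Term by term:
  -3·u_xxx = - 3 A e^{x} e^{y} - 3 B \sin{\left(x \right)}
  1/2·u_xxxx = \frac{A e^{x} e^{y}}{2} + \frac{B \cos{\left(x \right)}}{2}
  -3·u_yyy = - 3 A e^{x} e^{y}
  3·u_xx = 3 A e^{x} e^{y} - 3 B \cos{\left(x \right)}
So the left-hand side equals
  - \frac{5 A e^{x} e^{y}}{2} - 3 B \sin{\left(x \right)} - \frac{5 B \cos{\left(x \right)}}{2}
This must equal f(x, y) identically; expanded, f = - \frac{15 e^{x} e^{y}}{2} + 9 \sin{\left(x \right)} + \frac{15 \cos{\left(x \right)}}{2}.
Matching coefficients of the independent functions:
  [e^{x} e^{y}]:  - \frac{5 A}{2} = - \frac{15}{2}
  [\sin{\left(x \right)}]:  - 3 B = 9
  [\cos{\left(x \right)}]:  - \frac{5 B}{2} = \frac{15}{2}
Solving: A = 3, B = -3.
Check against the point condition:
  u(1, 0) = - 3 \cos{\left(1 \right)} + 3 e  ⟹  e A + B \cos{\left(1 \right)} = - 3 \cos{\left(1 \right)} + 3 e  ✓
Hence u(x, y) = 3 e^{x + y} - 3 \cos{\left(x \right)}.

Answer: u(x, y) = 3 e^{x + y} - 3 \cos{\left(x \right)}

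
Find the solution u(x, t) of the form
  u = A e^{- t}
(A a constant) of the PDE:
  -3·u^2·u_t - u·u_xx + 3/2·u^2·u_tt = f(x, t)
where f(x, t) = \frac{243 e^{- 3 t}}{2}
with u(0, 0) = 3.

Answer: u(x, t) = 3 e^{- t}

Derivation:
Substitute the ansatz u = A e^{- t} into the left-hand side.
Derivatives of the ansatz:
  u_t = - A e^{- t}
  u_xx = 0
  u_tt = A e^{- t}
Term by term:
  -3·u^2·u_t = 3 A^{3} e^{- 3 t}
  -u·u_xx = 0
  3/2·u^2·u_tt = \frac{3 A^{3} e^{- 3 t}}{2}
So the left-hand side equals
  \frac{9 A^{3} e^{- 3 t}}{2}
This must equal f(x, t) = \frac{243 e^{- 3 t}}{2} identically.
Matching coefficients of the independent functions:
  [e^{- 3 t}]:  \frac{9 A^{3}}{2} = \frac{243}{2}
Solving: A = 3.
Check against the point condition:
  u(0, 0) = 3  ⟹  A = 3  ✓
Hence u(x, t) = 3 e^{- t}.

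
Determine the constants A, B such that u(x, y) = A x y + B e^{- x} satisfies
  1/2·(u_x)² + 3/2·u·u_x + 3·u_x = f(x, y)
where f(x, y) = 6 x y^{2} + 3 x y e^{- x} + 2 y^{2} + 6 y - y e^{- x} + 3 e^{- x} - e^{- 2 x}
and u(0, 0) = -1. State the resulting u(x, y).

Substitute the ansatz u = A x y + B e^{- x} into the left-hand side.
Derivatives of the ansatz:
  u_x = A y - B e^{- x}
Term by term:
  1/2·(u_x)² = \frac{A^{2} y^{2}}{2} - A B y e^{- x} + \frac{B^{2} e^{- 2 x}}{2}
  3/2·u·u_x = \frac{3 A^{2} x y^{2}}{2} - \frac{3 A B x y e^{- x}}{2} + \frac{3 A B y e^{- x}}{2} - \frac{3 B^{2} e^{- 2 x}}{2}
  3·u_x = 3 A y - 3 B e^{- x}
So the left-hand side equals
  \frac{3 A^{2} x y^{2}}{2} + \frac{A^{2} y^{2}}{2} - \frac{3 A B x y e^{- x}}{2} + \frac{A B y e^{- x}}{2} + 3 A y - B^{2} e^{- 2 x} - 3 B e^{- x}
This must equal f(x, y) = 6 x y^{2} + 3 x y e^{- x} + 2 y^{2} + 6 y - y e^{- x} + 3 e^{- x} - e^{- 2 x} identically.
Matching coefficients of the independent functions:
  [y]:  3 A = 6
  [y^{2}]:  \frac{A^{2}}{2} = 2
  [x y^{2}]:  \frac{3 A^{2}}{2} = 6
  [y e^{- x}]:  \frac{A B}{2} = -1
  [x y e^{- x}]:  - \frac{3 A B}{2} = 3
  [e^{- 2 x}]:  - B^{2} = -1
  [e^{- x}]:  - 3 B = 3
Solving: A = 2, B = -1.
Check against the point condition:
  u(0, 0) = -1  ⟹  B = -1  ✓
Hence u(x, y) = 2 x y - e^{- x}.

Answer: u(x, y) = 2 x y - e^{- x}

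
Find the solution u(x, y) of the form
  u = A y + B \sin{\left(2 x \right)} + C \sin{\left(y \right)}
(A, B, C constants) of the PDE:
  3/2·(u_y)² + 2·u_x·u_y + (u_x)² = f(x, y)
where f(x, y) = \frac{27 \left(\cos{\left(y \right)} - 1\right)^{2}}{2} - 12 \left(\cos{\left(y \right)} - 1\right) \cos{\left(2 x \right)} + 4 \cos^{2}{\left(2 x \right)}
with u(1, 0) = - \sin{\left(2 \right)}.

Answer: u(x, y) = - 3 y - \sin{\left(2 x \right)} + 3 \sin{\left(y \right)}

Derivation:
Substitute the ansatz u = A y + B \sin{\left(2 x \right)} + C \sin{\left(y \right)} into the left-hand side.
Derivatives of the ansatz:
  u_y = A + C \cos{\left(y \right)}
  u_x = 2 B \cos{\left(2 x \right)}
Term by term:
  3/2·(u_y)² = \frac{3 A^{2}}{2} + 3 A C \cos{\left(y \right)} + \frac{3 C^{2} \cos^{2}{\left(y \right)}}{2}
  2·u_x·u_y = 4 A B \cos{\left(2 x \right)} + 4 B C \cos{\left(2 x \right)} \cos{\left(y \right)}
  (u_x)² = 4 B^{2} \cos^{2}{\left(2 x \right)}
So the left-hand side equals
  \frac{3 A^{2}}{2} + 4 A B \cos{\left(2 x \right)} + 3 A C \cos{\left(y \right)} + 4 B^{2} \cos^{2}{\left(2 x \right)} + 4 B C \cos{\left(2 x \right)} \cos{\left(y \right)} + \frac{3 C^{2} \cos^{2}{\left(y \right)}}{2}
This must equal f(x, y) identically; expanded, f = 4 \cos^{2}{\left(2 x \right)} - 12 \cos{\left(2 x \right)} \cos{\left(y \right)} + 12 \cos{\left(2 x \right)} + \frac{27 \cos^{2}{\left(y \right)}}{2} - 27 \cos{\left(y \right)} + \frac{27}{2}.
Matching coefficients of the independent functions:
  [constant term]:  \frac{3 A^{2}}{2} = \frac{27}{2}
  [\cos{\left(2 x \right)} \cos{\left(y \right)}]:  4 B C = -12
  [\cos{\left(2 x \right)}]:  4 A B = 12
  [\cos^{2}{\left(2 x \right)}]:  4 B^{2} = 4
  [\cos{\left(y \right)}]:  3 A C = -27
  [\cos^{2}{\left(y \right)}]:  \frac{3 C^{2}}{2} = \frac{27}{2}
These equations allow (A, B, C) = (-3, -1, 3) or (3, 1, -3).
Impose the point condition(s):
  u(1, 0) = - \sin{\left(2 \right)}  ⟹  B \sin{\left(2 \right)} = - \sin{\left(2 \right)}
Only A = -3, B = -1, C = 3 satisfies everything.
Hence u(x, y) = - 3 y - \sin{\left(2 x \right)} + 3 \sin{\left(y \right)}.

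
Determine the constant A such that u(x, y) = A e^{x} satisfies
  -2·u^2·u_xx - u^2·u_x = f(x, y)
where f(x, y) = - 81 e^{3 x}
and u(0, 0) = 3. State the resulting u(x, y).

Answer: u(x, y) = 3 e^{x}

Derivation:
Substitute the ansatz u = A e^{x} into the left-hand side.
Derivatives of the ansatz:
  u_xx = A e^{x}
  u_x = A e^{x}
Term by term:
  -2·u^2·u_xx = - 2 A^{3} e^{3 x}
  -u^2·u_x = - A^{3} e^{3 x}
So the left-hand side equals
  - 3 A^{3} e^{3 x}
This must equal f(x, y) = - 81 e^{3 x} identically.
Matching coefficients of the independent functions:
  [e^{3 x}]:  - 3 A^{3} = -81
Solving: A = 3.
Check against the point condition:
  u(0, 0) = 3  ⟹  A = 3  ✓
Hence u(x, y) = 3 e^{x}.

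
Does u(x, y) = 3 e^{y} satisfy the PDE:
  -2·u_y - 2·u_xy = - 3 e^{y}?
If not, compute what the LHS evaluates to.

Evaluate each term of the left-hand side for u = 3 e^{y}.
Derivatives:
  u_y = 3 e^{y}
  u_xy = 0
Terms:
  -2·u_y = - 6 e^{y}
  -2·u_xy = 0
Sum: LHS = - 6 e^{y}
Given right-hand side: - 3 e^{y}. Difference LHS − RHS = - 3 e^{y} ≠ 0, so u is not a solution.

Answer: No, the LHS evaluates to - 6 e^{y}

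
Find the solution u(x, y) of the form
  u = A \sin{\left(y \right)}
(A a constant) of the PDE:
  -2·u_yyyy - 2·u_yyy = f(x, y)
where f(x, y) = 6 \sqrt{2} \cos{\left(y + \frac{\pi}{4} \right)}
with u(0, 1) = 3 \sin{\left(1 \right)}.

Substitute the ansatz u = A \sin{\left(y \right)} into the left-hand side.
Derivatives of the ansatz:
  u_yyyy = A \sin{\left(y \right)}
  u_yyy = - A \cos{\left(y \right)}
Term by term:
  -2·u_yyyy = - 2 A \sin{\left(y \right)}
  -2·u_yyy = 2 A \cos{\left(y \right)}
So the left-hand side equals
  - 2 A \sin{\left(y \right)} + 2 A \cos{\left(y \right)}
This must equal f(x, y) identically; expanded, f = - 6 \sin{\left(y \right)} + 6 \cos{\left(y \right)}.
Matching coefficients of the independent functions:
  [\sin{\left(y \right)}]:  - 2 A = -6
  [\cos{\left(y \right)}]:  2 A = 6
Solving: A = 3.
Check against the point condition:
  u(0, 1) = 3 \sin{\left(1 \right)}  ⟹  A \sin{\left(1 \right)} = 3 \sin{\left(1 \right)}  ✓
Hence u(x, y) = 3 \sin{\left(y \right)}.

Answer: u(x, y) = 3 \sin{\left(y \right)}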